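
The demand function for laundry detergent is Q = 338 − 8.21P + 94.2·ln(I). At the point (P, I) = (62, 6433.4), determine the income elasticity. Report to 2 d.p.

0.14

At P = 62, I = 6433.4: Q = 655.044.
Holding P constant, ∂Q/∂I = 94.2/I = 0.0146423.
η_I = (∂Q/∂I)·(I/Q) = 0.0146423 × (6433.4/655.044) = 0.14.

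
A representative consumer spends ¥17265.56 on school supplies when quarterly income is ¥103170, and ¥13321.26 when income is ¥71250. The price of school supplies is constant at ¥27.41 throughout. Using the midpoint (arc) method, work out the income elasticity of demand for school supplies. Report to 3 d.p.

0.705

With a constant price, Q₁ = 17265.56/27.41 = 629.900 and Q₂ = 13321.26/27.41 = 486.000 (equivalently, work directly with expenditure since P cancels).
Midpoint %ΔQ = (13321.26 − 17265.56)/15293.41 = -0.25791; midpoint %ΔI = (71250 − 103170)/87210 = -0.36601.
η = -0.25791 / -0.36601 = 0.705.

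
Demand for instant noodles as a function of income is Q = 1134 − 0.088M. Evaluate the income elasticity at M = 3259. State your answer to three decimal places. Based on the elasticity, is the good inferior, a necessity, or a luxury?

At M = 3259: Q = 847.208.
dQ/dM = −0.088.
η = (dQ/dM)·(M/Q) = -0.088 × (3259/847.208) = -0.339.
Since η < 0, the good is an inferior good.

-0.339 (inferior good)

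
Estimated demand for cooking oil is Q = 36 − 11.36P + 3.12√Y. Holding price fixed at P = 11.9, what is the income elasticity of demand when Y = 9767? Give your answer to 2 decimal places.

0.74

At P = 11.9, Y = 9767: Q = 209.160.
Holding P constant, ∂Q/∂Y = 3.12/(2√Y) = 0.015785.
η_Y = (∂Q/∂Y)·(Y/Q) = 0.015785 × (9767/209.160) = 0.74.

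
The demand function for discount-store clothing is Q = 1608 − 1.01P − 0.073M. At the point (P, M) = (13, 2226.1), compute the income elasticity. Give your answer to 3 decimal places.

-0.113

At P = 13, M = 2226.1: Q = 1432.365.
Holding P constant, ∂Q/∂M = −0.073.
η_M = (∂Q/∂M)·(M/Q) = -0.073 × (2226.1/1432.365) = -0.113.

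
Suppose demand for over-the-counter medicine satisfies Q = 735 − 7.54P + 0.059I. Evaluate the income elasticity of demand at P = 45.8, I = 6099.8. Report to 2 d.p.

At P = 45.8, I = 6099.8: Q = 749.556.
Holding P constant, ∂Q/∂I = 0.059.
η_I = (∂Q/∂I)·(I/Q) = 0.059 × (6099.8/749.556) = 0.48.

0.48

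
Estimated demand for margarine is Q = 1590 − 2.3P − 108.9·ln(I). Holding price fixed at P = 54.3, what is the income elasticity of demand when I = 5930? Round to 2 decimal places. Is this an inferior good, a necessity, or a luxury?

-0.21 (inferior good)

At P = 54.3, I = 5930: Q = 519.011.
Holding P constant, ∂Q/∂I = -108.9/I = -0.0183642.
η_I = (∂Q/∂I)·(I/Q) = -0.0183642 × (5930/519.011) = -0.21.
Since η < 0, this is an inferior good.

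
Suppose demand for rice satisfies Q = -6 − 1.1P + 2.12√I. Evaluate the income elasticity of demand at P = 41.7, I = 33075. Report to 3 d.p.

At P = 41.7, I = 33075: Q = 333.685.
Holding P constant, ∂Q/∂I = 2.12/(2√I) = 0.00582849.
η_I = (∂Q/∂I)·(I/Q) = 0.00582849 × (33075/333.685) = 0.578.

0.578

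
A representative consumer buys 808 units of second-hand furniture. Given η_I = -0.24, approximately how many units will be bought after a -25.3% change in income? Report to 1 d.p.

857.1

%ΔQ ≈ η × %ΔI = -0.24 × (-25.3%) = 6.072%.
New Q ≈ 808 × (1 + 0.06072) = 857.1.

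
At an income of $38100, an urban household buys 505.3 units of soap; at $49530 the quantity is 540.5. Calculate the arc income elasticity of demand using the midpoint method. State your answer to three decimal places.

0.258

ΔQ = 540.5 − 505.3 = 35.2; midpoint Q̄ = (505.3 + 540.5)/2 = 522.9.
ΔI = 49530 − 38100 = 11430; midpoint Ī = (38100 + 49530)/2 = 43815.
η = (ΔQ/Q̄) ÷ (ΔI/Ī) = (35.2/522.9) ÷ (11430/43815) = 0.258.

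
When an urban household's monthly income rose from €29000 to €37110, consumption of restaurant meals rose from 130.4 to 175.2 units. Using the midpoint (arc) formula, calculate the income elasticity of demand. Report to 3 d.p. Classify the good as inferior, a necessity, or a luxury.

ΔQ = 175.2 − 130.4 = 44.8; midpoint Q̄ = (130.4 + 175.2)/2 = 152.8.
ΔI = 37110 − 29000 = 8110; midpoint Ī = (29000 + 37110)/2 = 33055.
η = (ΔQ/Q̄) ÷ (ΔI/Ī) = (44.8/152.8) ÷ (8110/33055) = 1.195.
η > 1 ⇒ luxury.

1.195 (luxury)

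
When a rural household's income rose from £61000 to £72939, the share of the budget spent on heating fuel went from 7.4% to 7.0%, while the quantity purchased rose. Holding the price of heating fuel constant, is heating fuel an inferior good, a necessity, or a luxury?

Quantity rises but the budget share falls as income rises, so 0 < η < 1.

necessity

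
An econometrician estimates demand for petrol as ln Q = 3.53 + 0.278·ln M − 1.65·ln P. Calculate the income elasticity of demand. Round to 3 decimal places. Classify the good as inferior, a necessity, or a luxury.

0.278 (necessity)

In a log-linear demand, the coefficient on ln M is the income elasticity.
So η = 0.278.
0 < η < 1 ⇒ necessity.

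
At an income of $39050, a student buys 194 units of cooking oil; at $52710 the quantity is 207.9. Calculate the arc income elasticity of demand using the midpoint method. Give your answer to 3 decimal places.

ΔQ = 207.9 − 194 = 13.9; midpoint Q̄ = (194 + 207.9)/2 = 200.95.
ΔI = 52710 − 39050 = 13660; midpoint Ī = (39050 + 52710)/2 = 45880.
η = (ΔQ/Q̄) ÷ (ΔI/Ī) = (13.9/200.95) ÷ (13660/45880) = 0.232.

0.232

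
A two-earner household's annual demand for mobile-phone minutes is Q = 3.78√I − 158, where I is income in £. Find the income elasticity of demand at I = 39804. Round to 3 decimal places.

At I = 39804: Q = 596.146.
dQ/dI = 3.78/(2√I) = 0.00947324 at this income.
η = (dQ/dI)·(I/Q) = 0.00947324 × (39804/596.146) = 0.633.

0.633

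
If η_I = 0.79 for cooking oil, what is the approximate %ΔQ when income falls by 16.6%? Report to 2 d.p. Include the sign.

%ΔQ ≈ η × %ΔI = 0.79 × (-16.6%) = -13.11%.

-13.11%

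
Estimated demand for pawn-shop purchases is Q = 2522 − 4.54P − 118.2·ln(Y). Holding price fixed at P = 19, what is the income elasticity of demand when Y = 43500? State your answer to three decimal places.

-0.101

At P = 19, Y = 43500: Q = 1173.303.
Holding P constant, ∂Q/∂Y = -118.2/Y = -0.00271724.
η_Y = (∂Q/∂Y)·(Y/Q) = -0.00271724 × (43500/1173.303) = -0.101.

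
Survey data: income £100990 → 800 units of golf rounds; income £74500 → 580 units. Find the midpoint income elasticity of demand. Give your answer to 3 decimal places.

ΔQ = 580 − 800 = -220; midpoint Q̄ = (800 + 580)/2 = 690.
ΔI = 74500 − 100990 = -26490; midpoint Ī = (100990 + 74500)/2 = 87745.
η = (ΔQ/Q̄) ÷ (ΔI/Ī) = (-220/690) ÷ (-26490/87745) = 1.056.

1.056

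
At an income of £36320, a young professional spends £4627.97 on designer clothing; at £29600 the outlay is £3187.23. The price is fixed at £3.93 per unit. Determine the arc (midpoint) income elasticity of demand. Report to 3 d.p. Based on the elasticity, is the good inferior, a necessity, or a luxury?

With a constant price, Q₁ = 4627.97/3.93 = 1177.601 and Q₂ = 3187.23/3.93 = 811.000 (equivalently, work directly with expenditure since P cancels).
Midpoint %ΔQ = (3187.23 − 4627.97)/3907.60 = -0.36870; midpoint %ΔI = (29600 − 36320)/32960 = -0.20388.
η = -0.36870 / -0.20388 = 1.808.
η > 1 ⇒ luxury.

1.808 (luxury)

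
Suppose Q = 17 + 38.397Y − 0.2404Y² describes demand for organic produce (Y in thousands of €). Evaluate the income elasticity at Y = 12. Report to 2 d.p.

At Y = 12: Q = 443.1464.
dQ/dY = 38.397 − 0.4808Y = 32.62740.
η = (dQ/dY)·(Y/Q) = 32.62740 × (12/443.1464) = 0.88.

0.88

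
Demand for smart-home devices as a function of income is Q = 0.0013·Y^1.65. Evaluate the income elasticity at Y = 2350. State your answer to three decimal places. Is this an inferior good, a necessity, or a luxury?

For Q = A·Y^β the income elasticity is constant and equal to β.
Here β = 1.65, so η = 1.650.
Since η > 1, the good is a luxury.

1.650 (luxury)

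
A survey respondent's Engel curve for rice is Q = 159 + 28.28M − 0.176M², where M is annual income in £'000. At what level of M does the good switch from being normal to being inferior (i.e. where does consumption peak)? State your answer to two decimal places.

80.34

dQ/dM = 28.28 − 0.352M.
The good is inferior where dQ/dM < 0. Setting dQ/dM = 0 gives M = 28.28 / 0.352 = 80.34.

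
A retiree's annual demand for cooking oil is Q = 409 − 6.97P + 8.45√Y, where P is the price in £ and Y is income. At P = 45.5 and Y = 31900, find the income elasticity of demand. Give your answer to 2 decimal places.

At P = 45.5, Y = 31900: Q = 1601.083.
Holding P constant, ∂Q/∂Y = 8.45/(2√Y) = 0.0236555.
η_Y = (∂Q/∂Y)·(Y/Q) = 0.0236555 × (31900/1601.083) = 0.47.

0.47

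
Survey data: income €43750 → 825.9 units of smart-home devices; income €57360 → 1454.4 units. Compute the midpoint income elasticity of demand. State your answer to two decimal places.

ΔQ = 1454.4 − 825.9 = 628.5; midpoint Q̄ = (825.9 + 1454.4)/2 = 1140.15.
ΔI = 57360 − 43750 = 13610; midpoint Ī = (43750 + 57360)/2 = 50555.
η = (ΔQ/Q̄) ÷ (ΔI/Ī) = (628.5/1140.15) ÷ (13610/50555) = 2.05.

2.05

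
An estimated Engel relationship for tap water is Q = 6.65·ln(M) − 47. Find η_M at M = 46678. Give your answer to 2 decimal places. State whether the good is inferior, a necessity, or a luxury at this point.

At M = 46678: Q = 24.494.
dQ/dM = 6.65/M = 0.000142465 at this income.
η = (dQ/dM)·(M/Q) = 0.000142465 × (46678/24.494) = 0.27.
Since 0 < η < 1, the good is a necessity.

0.27 (necessity)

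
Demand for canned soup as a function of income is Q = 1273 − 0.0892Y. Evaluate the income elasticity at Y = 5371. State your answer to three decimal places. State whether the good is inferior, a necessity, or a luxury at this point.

-0.603 (inferior good)

At Y = 5371: Q = 793.907.
dQ/dY = −0.0892.
η = (dQ/dY)·(Y/Q) = -0.0892 × (5371/793.907) = -0.603.
Since η < 0, the good is an inferior good.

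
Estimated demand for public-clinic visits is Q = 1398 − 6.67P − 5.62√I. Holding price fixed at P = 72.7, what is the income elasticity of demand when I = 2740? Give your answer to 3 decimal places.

At P = 72.7, I = 2740: Q = 618.912.
Holding P constant, ∂Q/∂I = -5.62/(2√I) = -0.0536823.
η_I = (∂Q/∂I)·(I/Q) = -0.0536823 × (2740/618.912) = -0.238.

-0.238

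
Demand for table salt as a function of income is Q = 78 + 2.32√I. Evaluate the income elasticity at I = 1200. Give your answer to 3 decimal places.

0.254

At I = 1200: Q = 158.367.
dQ/dI = 2.32/(2√I) = 0.0334863 at this income.
η = (dQ/dI)·(I/Q) = 0.0334863 × (1200/158.367) = 0.254.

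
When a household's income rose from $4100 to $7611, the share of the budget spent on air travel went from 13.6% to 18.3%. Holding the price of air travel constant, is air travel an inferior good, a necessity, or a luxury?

luxury

The budget share rises as income rises, so η > 1.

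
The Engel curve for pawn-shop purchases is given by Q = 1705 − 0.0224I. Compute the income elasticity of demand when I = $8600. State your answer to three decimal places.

At I = 8600: Q = 1512.360.
dQ/dI = −0.0224.
η = (dQ/dI)·(I/Q) = -0.0224 × (8600/1512.360) = -0.127.

-0.127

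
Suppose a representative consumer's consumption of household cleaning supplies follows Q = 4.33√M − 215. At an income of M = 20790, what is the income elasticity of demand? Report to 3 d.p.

0.763

At M = 20790: Q = 409.331.
dQ/dM = 4.33/(2√M) = 0.0150152 at this income.
η = (dQ/dM)·(M/Q) = 0.0150152 × (20790/409.331) = 0.763.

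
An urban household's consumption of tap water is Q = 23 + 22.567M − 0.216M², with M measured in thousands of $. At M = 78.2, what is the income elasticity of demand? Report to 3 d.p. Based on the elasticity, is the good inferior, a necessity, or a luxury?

At M = 78.2: Q = 466.8476.
dQ/dM = 22.567 − 0.432M = -11.21540.
η = (dQ/dM)·(M/Q) = -11.21540 × (78.2/466.8476) = -1.879.
η < 0 ⇒ inferior good.

-1.879 (inferior good)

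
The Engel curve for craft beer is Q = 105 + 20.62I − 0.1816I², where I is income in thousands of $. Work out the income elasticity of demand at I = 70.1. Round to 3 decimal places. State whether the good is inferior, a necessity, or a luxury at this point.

At I = 70.1: Q = 658.0778.
dQ/dI = 20.62 − 0.3632I = -4.84032.
η = (dQ/dI)·(I/Q) = -4.84032 × (70.1/658.0778) = -0.516.
η < 0 ⇒ inferior good.

-0.516 (inferior good)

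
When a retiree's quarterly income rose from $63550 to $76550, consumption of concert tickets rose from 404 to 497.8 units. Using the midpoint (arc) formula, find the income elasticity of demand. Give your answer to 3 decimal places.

1.121

ΔQ = 497.8 − 404 = 93.8; midpoint Q̄ = (404 + 497.8)/2 = 450.9.
ΔI = 76550 − 63550 = 13000; midpoint Ī = (63550 + 76550)/2 = 70050.
η = (ΔQ/Q̄) ÷ (ΔI/Ī) = (93.8/450.9) ÷ (13000/70050) = 1.121.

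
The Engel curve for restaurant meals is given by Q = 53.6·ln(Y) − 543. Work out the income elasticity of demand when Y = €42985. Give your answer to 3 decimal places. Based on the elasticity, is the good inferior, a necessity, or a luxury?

At Y = 42985: Q = 28.837.
dQ/dY = 53.6/Y = 0.00124695 at this income.
η = (dQ/dY)·(Y/Q) = 0.00124695 × (42985/28.837) = 1.859.
Since η > 1, the good is a luxury.

1.859 (luxury)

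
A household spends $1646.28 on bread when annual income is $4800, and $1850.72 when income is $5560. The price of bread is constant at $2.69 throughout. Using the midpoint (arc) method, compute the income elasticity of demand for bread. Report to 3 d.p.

0.797

With a constant price, Q₁ = 1646.28/2.69 = 612.000 and Q₂ = 1850.72/2.69 = 688.000 (equivalently, work directly with expenditure since P cancels).
Midpoint %ΔQ = (1850.72 − 1646.28)/1748.50 = 0.11692; midpoint %ΔI = (5560 − 4800)/5180 = 0.14672.
η = 0.11692 / 0.14672 = 0.797.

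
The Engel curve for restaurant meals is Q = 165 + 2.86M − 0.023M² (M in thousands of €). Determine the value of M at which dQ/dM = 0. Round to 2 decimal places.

62.17

dQ/dM = 2.86 − 0.046M.
The good is inferior where dQ/dM < 0. Setting dQ/dM = 0 gives M = 2.86 / 0.046 = 62.17.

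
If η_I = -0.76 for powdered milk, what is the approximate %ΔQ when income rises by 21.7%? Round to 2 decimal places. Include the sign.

%ΔQ ≈ η × %ΔI = -0.76 × 21.7% = -16.49%.

-16.49%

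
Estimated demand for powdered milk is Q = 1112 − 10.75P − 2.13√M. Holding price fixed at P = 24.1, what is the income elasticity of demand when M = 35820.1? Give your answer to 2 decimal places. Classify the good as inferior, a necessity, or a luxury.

At P = 24.1, M = 35820.1: Q = 449.797.
Holding P constant, ∂Q/∂M = -2.13/(2√M) = -0.00562712.
η_M = (∂Q/∂M)·(M/Q) = -0.00562712 × (35820.1/449.797) = -0.45.
Since η < 0, this is an inferior good.

-0.45 (inferior good)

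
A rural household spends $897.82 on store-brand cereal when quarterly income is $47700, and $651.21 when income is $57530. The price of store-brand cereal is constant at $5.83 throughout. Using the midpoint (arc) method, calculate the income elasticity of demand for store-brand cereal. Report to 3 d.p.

With a constant price, Q₁ = 897.82/5.83 = 154.000 and Q₂ = 651.21/5.83 = 111.700 (equivalently, work directly with expenditure since P cancels).
Midpoint %ΔQ = (651.21 − 897.82)/774.52 = -0.31841; midpoint %ΔI = (57530 − 47700)/52615 = 0.18683.
η = -0.31841 / 0.18683 = -1.704.

-1.704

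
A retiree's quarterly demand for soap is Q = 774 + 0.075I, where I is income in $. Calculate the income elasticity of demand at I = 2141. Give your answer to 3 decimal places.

0.172

At I = 2141: Q = 934.575.
dQ/dI = 0.075.
η = (dQ/dI)·(I/Q) = 0.075 × (2141/934.575) = 0.172.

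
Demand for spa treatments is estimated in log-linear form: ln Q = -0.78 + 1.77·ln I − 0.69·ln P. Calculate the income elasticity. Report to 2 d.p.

In a log-linear demand, the coefficient on ln I is the income elasticity.
So η = 1.77.

1.77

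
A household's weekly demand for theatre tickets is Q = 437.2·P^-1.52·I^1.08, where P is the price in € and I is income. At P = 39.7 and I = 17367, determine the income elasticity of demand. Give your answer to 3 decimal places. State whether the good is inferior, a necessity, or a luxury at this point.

1.080 (luxury)

For a multiplicative demand Q = A·P^α·I^β, the income elasticity is β everywhere.
Here β = 1.08, so η = 1.080.
Since η > 1, this is a luxury.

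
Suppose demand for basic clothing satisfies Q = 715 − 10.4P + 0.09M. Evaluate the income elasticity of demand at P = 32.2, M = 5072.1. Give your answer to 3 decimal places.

At P = 32.2, M = 5072.1: Q = 836.609.
Holding P constant, ∂Q/∂M = 0.09.
η_M = (∂Q/∂M)·(M/Q) = 0.09 × (5072.1/836.609) = 0.546.

0.546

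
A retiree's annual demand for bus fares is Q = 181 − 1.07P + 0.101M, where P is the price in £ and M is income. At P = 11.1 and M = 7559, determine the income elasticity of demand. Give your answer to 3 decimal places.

At P = 11.1, M = 7559: Q = 932.582.
Holding P constant, ∂Q/∂M = 0.101.
η_M = (∂Q/∂M)·(M/Q) = 0.101 × (7559/932.582) = 0.819.

0.819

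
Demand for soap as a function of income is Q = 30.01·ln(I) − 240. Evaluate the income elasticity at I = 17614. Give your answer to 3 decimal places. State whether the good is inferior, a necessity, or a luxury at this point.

0.562 (necessity)

At I = 17614: Q = 53.391.
dQ/dI = 30.01/I = 0.00170376 at this income.
η = (dQ/dI)·(I/Q) = 0.00170376 × (17614/53.391) = 0.562.
Since 0 < η < 1, the good is a necessity.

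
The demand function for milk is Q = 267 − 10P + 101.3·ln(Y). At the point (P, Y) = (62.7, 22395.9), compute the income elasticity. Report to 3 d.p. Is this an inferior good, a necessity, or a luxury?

0.155 (necessity)

At P = 62.7, Y = 22395.9: Q = 654.685.
Holding P constant, ∂Q/∂Y = 101.3/Y = 0.00452315.
η_Y = (∂Q/∂Y)·(Y/Q) = 0.00452315 × (22395.9/654.685) = 0.155.
Since 0 < η < 1, this is a necessity.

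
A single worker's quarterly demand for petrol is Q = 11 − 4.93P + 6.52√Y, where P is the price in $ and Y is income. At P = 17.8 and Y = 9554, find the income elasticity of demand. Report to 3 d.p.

At P = 17.8, Y = 9554: Q = 560.541.
Holding P constant, ∂Q/∂Y = 6.52/(2√Y) = 0.0333522.
η_Y = (∂Q/∂Y)·(Y/Q) = 0.0333522 × (9554/560.541) = 0.568.

0.568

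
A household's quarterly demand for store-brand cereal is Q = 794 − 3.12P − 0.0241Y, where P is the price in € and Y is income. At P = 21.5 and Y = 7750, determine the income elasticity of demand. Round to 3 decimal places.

At P = 21.5, Y = 7750: Q = 540.145.
Holding P constant, ∂Q/∂Y = −0.0241.
η_Y = (∂Q/∂Y)·(Y/Q) = -0.0241 × (7750/540.145) = -0.346.

-0.346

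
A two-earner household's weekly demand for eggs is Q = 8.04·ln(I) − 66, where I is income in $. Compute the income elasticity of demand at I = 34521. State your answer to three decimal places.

0.446

At I = 34521: Q = 18.013.
dQ/dI = 8.04/I = 0.000232902 at this income.
η = (dQ/dI)·(I/Q) = 0.000232902 × (34521/18.013) = 0.446.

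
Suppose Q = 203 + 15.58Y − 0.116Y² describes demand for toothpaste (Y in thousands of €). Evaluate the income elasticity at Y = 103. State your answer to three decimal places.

-1.484

At Y = 103: Q = 577.0960.
dQ/dY = 15.58 − 0.232Y = -8.31600.
η = (dQ/dY)·(Y/Q) = -8.31600 × (103/577.0960) = -1.484.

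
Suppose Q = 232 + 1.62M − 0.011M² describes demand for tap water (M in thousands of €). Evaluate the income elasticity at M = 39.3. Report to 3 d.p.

At M = 39.3: Q = 278.6766.
dQ/dM = 1.62 − 0.022M = 0.75540.
η = (dQ/dM)·(M/Q) = 0.75540 × (39.3/278.6766) = 0.107.

0.107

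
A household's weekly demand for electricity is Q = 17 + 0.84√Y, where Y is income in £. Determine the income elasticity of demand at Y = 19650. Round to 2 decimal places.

At Y = 19650: Q = 134.750.
dQ/dY = 0.84/(2√Y) = 0.00299618 at this income.
η = (dQ/dY)·(Y/Q) = 0.00299618 × (19650/134.750) = 0.44.

0.44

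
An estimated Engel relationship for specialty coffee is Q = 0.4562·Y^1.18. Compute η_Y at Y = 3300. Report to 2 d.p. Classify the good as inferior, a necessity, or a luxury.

For Q = A·Y^β the income elasticity is constant and equal to β.
Here β = 1.18, so η = 1.18.
Since η > 1, the good is a luxury.

1.18 (luxury)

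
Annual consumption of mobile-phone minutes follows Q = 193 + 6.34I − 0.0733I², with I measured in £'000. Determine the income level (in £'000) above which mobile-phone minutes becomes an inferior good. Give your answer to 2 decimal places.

dQ/dI = 6.34 − 0.1466I.
The good is inferior where dQ/dI < 0. Setting dQ/dI = 0 gives I = 6.34 / 0.1466 = 43.25.

43.25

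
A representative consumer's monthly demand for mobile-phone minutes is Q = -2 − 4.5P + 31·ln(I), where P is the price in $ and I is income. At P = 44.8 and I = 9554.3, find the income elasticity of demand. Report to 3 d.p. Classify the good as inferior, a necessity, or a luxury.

At P = 44.8, I = 9554.3: Q = 80.507.
Holding P constant, ∂Q/∂I = 31/I = 0.00324461.
η_I = (∂Q/∂I)·(I/Q) = 0.00324461 × (9554.3/80.507) = 0.385.
Since 0 < η < 1, this is a necessity.

0.385 (necessity)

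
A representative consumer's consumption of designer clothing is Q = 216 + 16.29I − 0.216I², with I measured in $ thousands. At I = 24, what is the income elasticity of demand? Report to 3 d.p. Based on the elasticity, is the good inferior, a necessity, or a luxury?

0.295 (necessity)

At I = 24: Q = 482.5440.
dQ/dI = 16.29 − 0.432I = 5.92200.
η = (dQ/dI)·(I/Q) = 5.92200 × (24/482.5440) = 0.295.
0 < η < 1 ⇒ necessity.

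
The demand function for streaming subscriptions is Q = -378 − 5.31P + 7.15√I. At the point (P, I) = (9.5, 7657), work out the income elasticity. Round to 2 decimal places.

1.59

At P = 9.5, I = 7657: Q = 197.211.
Holding P constant, ∂Q/∂I = 7.15/(2√I) = 0.0408551.
η_I = (∂Q/∂I)·(I/Q) = 0.0408551 × (7657/197.211) = 1.59.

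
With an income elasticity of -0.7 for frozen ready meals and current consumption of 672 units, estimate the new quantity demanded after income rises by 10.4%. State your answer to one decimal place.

623.1

%ΔQ ≈ η × %ΔI = -0.7 × 10.4% = -7.28%.
New Q ≈ 672 × (1 − 0.0728) = 623.1.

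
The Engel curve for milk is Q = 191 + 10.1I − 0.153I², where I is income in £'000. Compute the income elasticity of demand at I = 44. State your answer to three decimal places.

-0.436

At I = 44: Q = 339.1920.
dQ/dI = 10.1 − 0.306I = -3.36400.
η = (dQ/dI)·(I/Q) = -3.36400 × (44/339.1920) = -0.436.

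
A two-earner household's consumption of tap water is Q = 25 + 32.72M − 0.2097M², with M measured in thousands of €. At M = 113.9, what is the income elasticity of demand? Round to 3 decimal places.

At M = 113.9: Q = 1031.3259.
dQ/dM = 32.72 − 0.4194M = -15.04966.
η = (dQ/dM)·(M/Q) = -15.04966 × (113.9/1031.3259) = -1.662.

-1.662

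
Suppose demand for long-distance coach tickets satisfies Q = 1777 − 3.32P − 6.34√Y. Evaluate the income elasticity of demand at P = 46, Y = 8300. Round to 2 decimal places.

-0.28

At P = 46, Y = 8300: Q = 1046.679.
Holding P constant, ∂Q/∂Y = -6.34/(2√Y) = -0.0347953.
η_Y = (∂Q/∂Y)·(Y/Q) = -0.0347953 × (8300/1046.679) = -0.28.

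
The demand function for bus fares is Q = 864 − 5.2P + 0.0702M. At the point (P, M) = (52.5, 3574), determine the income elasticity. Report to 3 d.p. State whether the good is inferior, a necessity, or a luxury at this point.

At P = 52.5, M = 3574: Q = 841.895.
Holding P constant, ∂Q/∂M = 0.0702.
η_M = (∂Q/∂M)·(M/Q) = 0.0702 × (3574/841.895) = 0.298.
Since 0 < η < 1, this is a necessity.

0.298 (necessity)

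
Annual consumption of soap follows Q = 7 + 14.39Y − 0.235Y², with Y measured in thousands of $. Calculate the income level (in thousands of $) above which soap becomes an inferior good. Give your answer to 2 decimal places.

dQ/dY = 14.39 − 0.47Y.
The good is inferior where dQ/dY < 0. Setting dQ/dY = 0 gives Y = 14.39 / 0.47 = 30.62.

30.62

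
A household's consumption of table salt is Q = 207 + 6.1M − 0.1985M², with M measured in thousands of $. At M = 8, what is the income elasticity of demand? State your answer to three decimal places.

At M = 8: Q = 243.0960.
dQ/dM = 6.1 − 0.397M = 2.92400.
η = (dQ/dM)·(M/Q) = 2.92400 × (8/243.0960) = 0.096.

0.096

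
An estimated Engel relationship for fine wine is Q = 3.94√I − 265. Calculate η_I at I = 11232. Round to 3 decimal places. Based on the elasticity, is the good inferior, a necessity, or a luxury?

1.368 (luxury)

At I = 11232: Q = 152.566.
dQ/dI = 3.94/(2√I) = 0.0185882 at this income.
η = (dQ/dI)·(I/Q) = 0.0185882 × (11232/152.566) = 1.368.
Since η > 1, the good is a luxury.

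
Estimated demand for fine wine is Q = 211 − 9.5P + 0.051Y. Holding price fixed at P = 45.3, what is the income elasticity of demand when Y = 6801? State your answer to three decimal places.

At P = 45.3, Y = 6801: Q = 127.501.
Holding P constant, ∂Q/∂Y = 0.051.
η_Y = (∂Q/∂Y)·(Y/Q) = 0.051 × (6801/127.501) = 2.720.

2.720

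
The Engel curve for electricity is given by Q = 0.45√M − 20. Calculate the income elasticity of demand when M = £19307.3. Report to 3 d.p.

0.735

At M = 19307.3: Q = 42.528.
dQ/dM = 0.45/(2√M) = 0.00161928 at this income.
η = (dQ/dM)·(M/Q) = 0.00161928 × (19307.3/42.528) = 0.735.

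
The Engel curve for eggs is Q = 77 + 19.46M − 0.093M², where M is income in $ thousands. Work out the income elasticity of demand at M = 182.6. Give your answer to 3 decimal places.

At M = 182.6: Q = 529.5193.
dQ/dM = 19.46 − 0.186M = -14.50360.
η = (dQ/dM)·(M/Q) = -14.50360 × (182.6/529.5193) = -5.001.

-5.001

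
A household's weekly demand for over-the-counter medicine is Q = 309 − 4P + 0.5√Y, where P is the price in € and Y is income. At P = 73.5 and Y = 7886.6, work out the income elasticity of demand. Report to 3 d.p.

0.374

At P = 73.5, Y = 7886.6: Q = 59.403.
Holding P constant, ∂Q/∂Y = 0.5/(2√Y) = 0.00281511.
η_Y = (∂Q/∂Y)·(Y/Q) = 0.00281511 × (7886.6/59.403) = 0.374.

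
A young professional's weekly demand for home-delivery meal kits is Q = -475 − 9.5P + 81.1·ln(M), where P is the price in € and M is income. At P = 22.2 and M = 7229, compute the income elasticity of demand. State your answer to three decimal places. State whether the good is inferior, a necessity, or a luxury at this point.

At P = 22.2, M = 7229: Q = 34.743.
Holding P constant, ∂Q/∂M = 81.1/M = 0.0112187.
η_M = (∂Q/∂M)·(M/Q) = 0.0112187 × (7229/34.743) = 2.334.
Since η > 1, this is a luxury.

2.334 (luxury)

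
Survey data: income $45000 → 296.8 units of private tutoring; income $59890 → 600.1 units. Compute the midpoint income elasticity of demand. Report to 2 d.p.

2.38

ΔQ = 600.1 − 296.8 = 303.3; midpoint Q̄ = (296.8 + 600.1)/2 = 448.45.
ΔI = 59890 − 45000 = 14890; midpoint Ī = (45000 + 59890)/2 = 52445.
η = (ΔQ/Q̄) ÷ (ΔI/Ī) = (303.3/448.45) ÷ (14890/52445) = 2.38.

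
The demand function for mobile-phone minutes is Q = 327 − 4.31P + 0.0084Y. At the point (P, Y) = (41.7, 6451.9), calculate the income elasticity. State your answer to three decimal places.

0.269

At P = 41.7, Y = 6451.9: Q = 201.469.
Holding P constant, ∂Q/∂Y = 0.0084.
η_Y = (∂Q/∂Y)·(Y/Q) = 0.0084 × (6451.9/201.469) = 0.269.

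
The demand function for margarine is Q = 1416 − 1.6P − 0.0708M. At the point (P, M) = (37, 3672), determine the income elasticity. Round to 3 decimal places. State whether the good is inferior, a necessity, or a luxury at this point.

-0.237 (inferior good)

At P = 37, M = 3672: Q = 1096.822.
Holding P constant, ∂Q/∂M = −0.0708.
η_M = (∂Q/∂M)·(M/Q) = -0.0708 × (3672/1096.822) = -0.237.
Since η < 0, this is an inferior good.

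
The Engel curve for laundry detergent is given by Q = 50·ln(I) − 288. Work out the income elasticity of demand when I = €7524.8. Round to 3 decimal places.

At I = 7524.8: Q = 158.298.
dQ/dI = 50/I = 0.00664469 at this income.
η = (dQ/dI)·(I/Q) = 0.00664469 × (7524.8/158.298) = 0.316.

0.316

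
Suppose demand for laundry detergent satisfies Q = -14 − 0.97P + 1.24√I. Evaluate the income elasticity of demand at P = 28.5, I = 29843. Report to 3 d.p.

At P = 28.5, I = 29843: Q = 172.567.
Holding P constant, ∂Q/∂I = 1.24/(2√I) = 0.00358898.
η_I = (∂Q/∂I)·(I/Q) = 0.00358898 × (29843/172.567) = 0.621.

0.621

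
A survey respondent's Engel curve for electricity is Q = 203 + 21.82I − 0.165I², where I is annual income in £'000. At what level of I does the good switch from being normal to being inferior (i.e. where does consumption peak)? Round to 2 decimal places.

66.12

dQ/dI = 21.82 − 0.33I.
The good is inferior where dQ/dI < 0. Setting dQ/dI = 0 gives I = 21.82 / 0.33 = 66.12.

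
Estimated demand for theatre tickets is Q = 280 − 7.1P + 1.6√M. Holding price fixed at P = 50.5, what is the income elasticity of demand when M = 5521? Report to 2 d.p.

At P = 50.5, M = 5521: Q = 40.335.
Holding P constant, ∂Q/∂M = 1.6/(2√M) = 0.0107667.
η_M = (∂Q/∂M)·(M/Q) = 0.0107667 × (5521/40.335) = 1.47.

1.47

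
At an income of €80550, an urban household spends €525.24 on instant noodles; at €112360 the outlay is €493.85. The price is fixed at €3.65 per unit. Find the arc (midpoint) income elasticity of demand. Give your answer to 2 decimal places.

-0.19

With a constant price, Q₁ = 525.24/3.65 = 143.901 and Q₂ = 493.85/3.65 = 135.301 (equivalently, work directly with expenditure since P cancels).
Midpoint %ΔQ = (493.85 − 525.24)/509.55 = -0.06160; midpoint %ΔI = (112360 − 80550)/96455 = 0.32979.
η = -0.06160 / 0.32979 = -0.19.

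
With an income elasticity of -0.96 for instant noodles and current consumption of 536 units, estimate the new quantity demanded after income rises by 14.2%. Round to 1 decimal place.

462.9

%ΔQ ≈ η × %ΔI = -0.96 × 14.2% = -13.632%.
New Q ≈ 536 × (1 − 0.13632) = 462.9.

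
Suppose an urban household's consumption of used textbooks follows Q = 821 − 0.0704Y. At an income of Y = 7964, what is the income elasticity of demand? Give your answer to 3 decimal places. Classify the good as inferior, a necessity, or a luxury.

At Y = 7964: Q = 260.334.
dQ/dY = −0.0704.
η = (dQ/dY)·(Y/Q) = -0.0704 × (7964/260.334) = -2.154.
Since η < 0, the good is an inferior good.

-2.154 (inferior good)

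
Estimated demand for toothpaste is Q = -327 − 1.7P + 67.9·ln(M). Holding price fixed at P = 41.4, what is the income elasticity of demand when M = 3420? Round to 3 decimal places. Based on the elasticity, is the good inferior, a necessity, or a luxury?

At P = 41.4, M = 3420: Q = 155.149.
Holding P constant, ∂Q/∂M = 67.9/M = 0.0198538.
η_M = (∂Q/∂M)·(M/Q) = 0.0198538 × (3420/155.149) = 0.438.
Since 0 < η < 1, this is a necessity.

0.438 (necessity)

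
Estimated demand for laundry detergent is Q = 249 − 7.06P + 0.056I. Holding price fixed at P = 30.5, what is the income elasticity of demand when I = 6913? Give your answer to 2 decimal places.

0.92

At P = 30.5, I = 6913: Q = 420.798.
Holding P constant, ∂Q/∂I = 0.056.
η_I = (∂Q/∂I)·(I/Q) = 0.056 × (6913/420.798) = 0.92.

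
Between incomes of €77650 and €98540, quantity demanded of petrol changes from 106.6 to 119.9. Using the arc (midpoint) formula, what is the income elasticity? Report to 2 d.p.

0.50

ΔQ = 119.9 − 106.6 = 13.3; midpoint Q̄ = (106.6 + 119.9)/2 = 113.25.
ΔI = 98540 − 77650 = 20890; midpoint Ī = (77650 + 98540)/2 = 88095.
η = (ΔQ/Q̄) ÷ (ΔI/Ī) = (13.3/113.25) ÷ (20890/88095) = 0.50.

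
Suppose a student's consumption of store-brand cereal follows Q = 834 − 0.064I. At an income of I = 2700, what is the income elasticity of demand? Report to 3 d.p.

At I = 2700: Q = 661.200.
dQ/dI = −0.064.
η = (dQ/dI)·(I/Q) = -0.064 × (2700/661.200) = -0.261.

-0.261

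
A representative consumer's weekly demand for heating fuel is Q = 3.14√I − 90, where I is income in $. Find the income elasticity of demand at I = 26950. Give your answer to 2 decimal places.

0.61

At I = 26950: Q = 425.477.
dQ/dI = 3.14/(2√I) = 0.00956357 at this income.
η = (dQ/dI)·(I/Q) = 0.00956357 × (26950/425.477) = 0.61.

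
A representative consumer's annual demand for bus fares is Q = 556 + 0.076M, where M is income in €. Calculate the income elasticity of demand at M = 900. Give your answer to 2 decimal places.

0.11

At M = 900: Q = 624.400.
dQ/dM = 0.076.
η = (dQ/dM)·(M/Q) = 0.076 × (900/624.400) = 0.11.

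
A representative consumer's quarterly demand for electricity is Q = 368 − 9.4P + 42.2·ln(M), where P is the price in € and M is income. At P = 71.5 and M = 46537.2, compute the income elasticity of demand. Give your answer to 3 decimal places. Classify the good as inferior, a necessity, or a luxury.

At P = 71.5, M = 46537.2: Q = 149.466.
Holding P constant, ∂Q/∂M = 42.2/M = 0.000906801.
η_M = (∂Q/∂M)·(M/Q) = 0.000906801 × (46537.2/149.466) = 0.282.
Since 0 < η < 1, this is a necessity.

0.282 (necessity)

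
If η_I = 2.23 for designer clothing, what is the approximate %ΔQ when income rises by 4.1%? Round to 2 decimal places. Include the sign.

9.14%

%ΔQ ≈ η × %ΔI = 2.23 × 4.1% = 9.14%.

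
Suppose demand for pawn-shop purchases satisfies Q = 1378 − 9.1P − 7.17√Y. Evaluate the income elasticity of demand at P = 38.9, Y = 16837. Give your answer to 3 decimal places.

-4.967

At P = 38.9, Y = 16837: Q = 93.649.
Holding P constant, ∂Q/∂Y = -7.17/(2√Y) = -0.0276285.
η_Y = (∂Q/∂Y)·(Y/Q) = -0.0276285 × (16837/93.649) = -4.967.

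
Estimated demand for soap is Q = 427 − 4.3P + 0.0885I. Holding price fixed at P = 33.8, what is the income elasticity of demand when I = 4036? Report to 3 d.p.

At P = 33.8, I = 4036: Q = 638.846.
Holding P constant, ∂Q/∂I = 0.0885.
η_I = (∂Q/∂I)·(I/Q) = 0.0885 × (4036/638.846) = 0.559.

0.559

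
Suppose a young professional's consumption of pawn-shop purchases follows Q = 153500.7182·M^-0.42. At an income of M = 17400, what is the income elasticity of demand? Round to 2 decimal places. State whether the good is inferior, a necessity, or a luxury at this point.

For Q = A·M^β the income elasticity is constant and equal to β.
Here β = -0.42, so η = -0.42.
Since η < 0, the good is an inferior good.

-0.42 (inferior good)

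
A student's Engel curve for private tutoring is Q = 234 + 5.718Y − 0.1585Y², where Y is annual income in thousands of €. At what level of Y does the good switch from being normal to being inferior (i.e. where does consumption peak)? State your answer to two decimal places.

dQ/dY = 5.718 − 0.317Y.
The good is inferior where dQ/dY < 0. Setting dQ/dY = 0 gives Y = 5.718 / 0.317 = 18.04.

18.04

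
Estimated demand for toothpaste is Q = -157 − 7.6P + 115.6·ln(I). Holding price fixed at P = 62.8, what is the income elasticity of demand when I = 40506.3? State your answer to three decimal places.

At P = 62.8, I = 40506.3: Q = 592.145.
Holding P constant, ∂Q/∂I = 115.6/I = 0.00285388.
η_I = (∂Q/∂I)·(I/Q) = 0.00285388 × (40506.3/592.145) = 0.195.

0.195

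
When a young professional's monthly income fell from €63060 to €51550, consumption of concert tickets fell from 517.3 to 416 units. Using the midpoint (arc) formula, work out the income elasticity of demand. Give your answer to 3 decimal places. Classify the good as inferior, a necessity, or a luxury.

ΔQ = 416 − 517.3 = -101.3; midpoint Q̄ = (517.3 + 416)/2 = 466.65.
ΔI = 51550 − 63060 = -11510; midpoint Ī = (63060 + 51550)/2 = 57305.
η = (ΔQ/Q̄) ÷ (ΔI/Ī) = (-101.3/466.65) ÷ (-11510/57305) = 1.081.
η > 1 ⇒ luxury.

1.081 (luxury)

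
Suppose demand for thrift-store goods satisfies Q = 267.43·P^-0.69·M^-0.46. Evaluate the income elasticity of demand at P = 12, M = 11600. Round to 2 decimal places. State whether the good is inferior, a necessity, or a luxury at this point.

-0.46 (inferior good)

For a multiplicative demand Q = A·P^α·M^β, the income elasticity is β everywhere.
Here β = -0.46, so η = -0.46.
Since η < 0, this is an inferior good.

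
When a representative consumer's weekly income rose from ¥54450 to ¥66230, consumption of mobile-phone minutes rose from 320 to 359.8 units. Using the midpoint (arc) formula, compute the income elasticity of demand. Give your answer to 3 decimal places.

0.600

ΔQ = 359.8 − 320 = 39.8; midpoint Q̄ = (320 + 359.8)/2 = 339.9.
ΔI = 66230 − 54450 = 11780; midpoint Ī = (54450 + 66230)/2 = 60340.
η = (ΔQ/Q̄) ÷ (ΔI/Ī) = (39.8/339.9) ÷ (11780/60340) = 0.600.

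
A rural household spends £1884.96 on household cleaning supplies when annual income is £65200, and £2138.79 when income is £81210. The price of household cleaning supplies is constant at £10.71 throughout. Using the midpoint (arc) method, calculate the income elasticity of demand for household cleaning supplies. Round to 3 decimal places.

With a constant price, Q₁ = 1884.96/10.71 = 176.000 and Q₂ = 2138.79/10.71 = 199.700 (equivalently, work directly with expenditure since P cancels).
Midpoint %ΔQ = (2138.79 − 1884.96)/2011.88 = 0.12617; midpoint %ΔI = (81210 − 65200)/73205 = 0.21870.
η = 0.12617 / 0.21870 = 0.577.

0.577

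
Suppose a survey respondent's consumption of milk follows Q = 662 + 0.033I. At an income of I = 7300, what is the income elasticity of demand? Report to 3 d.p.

At I = 7300: Q = 902.900.
dQ/dI = 0.033.
η = (dQ/dI)·(I/Q) = 0.033 × (7300/902.900) = 0.267.

0.267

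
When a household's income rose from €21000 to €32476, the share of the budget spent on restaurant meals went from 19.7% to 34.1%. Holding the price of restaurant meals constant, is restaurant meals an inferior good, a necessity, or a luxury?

luxury

The budget share rises as income rises, so η > 1.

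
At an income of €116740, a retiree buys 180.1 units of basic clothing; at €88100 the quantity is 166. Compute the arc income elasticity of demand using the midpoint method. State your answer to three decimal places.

0.291

ΔQ = 166 − 180.1 = -14.1; midpoint Q̄ = (180.1 + 166)/2 = 173.05.
ΔI = 88100 − 116740 = -28640; midpoint Ī = (116740 + 88100)/2 = 102420.
η = (ΔQ/Q̄) ÷ (ΔI/Ī) = (-14.1/173.05) ÷ (-28640/102420) = 0.291.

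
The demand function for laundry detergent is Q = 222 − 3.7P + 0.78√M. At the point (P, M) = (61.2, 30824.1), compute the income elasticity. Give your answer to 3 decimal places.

At P = 61.2, M = 30824.1: Q = 132.503.
Holding P constant, ∂Q/∂M = 0.78/(2√M) = 0.00222136.
η_M = (∂Q/∂M)·(M/Q) = 0.00222136 × (30824.1/132.503) = 0.517.

0.517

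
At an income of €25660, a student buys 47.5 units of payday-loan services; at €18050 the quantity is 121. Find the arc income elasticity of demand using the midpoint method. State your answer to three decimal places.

ΔQ = 121 − 47.5 = 73.5; midpoint Q̄ = (47.5 + 121)/2 = 84.25.
ΔI = 18050 − 25660 = -7610; midpoint Ī = (25660 + 18050)/2 = 21855.
η = (ΔQ/Q̄) ÷ (ΔI/Ī) = (73.5/84.25) ÷ (-7610/21855) = -2.505.

-2.505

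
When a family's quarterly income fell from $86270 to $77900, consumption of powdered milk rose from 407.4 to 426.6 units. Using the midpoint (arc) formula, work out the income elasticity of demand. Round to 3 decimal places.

-0.452

ΔQ = 426.6 − 407.4 = 19.2; midpoint Q̄ = (407.4 + 426.6)/2 = 417.
ΔI = 77900 − 86270 = -8370; midpoint Ī = (86270 + 77900)/2 = 82085.
η = (ΔQ/Q̄) ÷ (ΔI/Ī) = (19.2/417) ÷ (-8370/82085) = -0.452.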